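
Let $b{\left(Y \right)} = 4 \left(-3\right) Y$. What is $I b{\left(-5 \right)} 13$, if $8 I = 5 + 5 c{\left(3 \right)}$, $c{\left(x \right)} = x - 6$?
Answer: $-975$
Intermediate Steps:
$c{\left(x \right)} = -6 + x$ ($c{\left(x \right)} = x - 6 = -6 + x$)
$b{\left(Y \right)} = - 12 Y$
$I = - \frac{5}{4}$ ($I = \frac{5 + 5 \left(-6 + 3\right)}{8} = \frac{5 + 5 \left(-3\right)}{8} = \frac{5 - 15}{8} = \frac{1}{8} \left(-10\right) = - \frac{5}{4} \approx -1.25$)
$I b{\left(-5 \right)} 13 = - \frac{5 \left(\left(-12\right) \left(-5\right)\right)}{4} \cdot 13 = \left(- \frac{5}{4}\right) 60 \cdot 13 = \left(-75\right) 13 = -975$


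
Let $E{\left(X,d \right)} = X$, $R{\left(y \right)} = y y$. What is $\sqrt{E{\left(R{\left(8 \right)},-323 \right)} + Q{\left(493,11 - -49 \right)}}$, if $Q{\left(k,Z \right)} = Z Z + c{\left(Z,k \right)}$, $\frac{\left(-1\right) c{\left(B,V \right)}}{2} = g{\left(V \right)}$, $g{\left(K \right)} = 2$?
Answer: $2 \sqrt{915} \approx 60.498$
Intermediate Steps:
$c{\left(B,V \right)} = -4$ ($c{\left(B,V \right)} = \left(-2\right) 2 = -4$)
$R{\left(y \right)} = y^{2}$
$Q{\left(k,Z \right)} = -4 + Z^{2}$ ($Q{\left(k,Z \right)} = Z Z - 4 = Z^{2} - 4 = -4 + Z^{2}$)
$\sqrt{E{\left(R{\left(8 \right)},-323 \right)} + Q{\left(493,11 - -49 \right)}} = \sqrt{8^{2} - \left(4 - \left(11 - -49\right)^{2}\right)} = \sqrt{64 - \left(4 - \left(11 + 49\right)^{2}\right)} = \sqrt{64 - \left(4 - 60^{2}\right)} = \sqrt{64 + \left(-4 + 3600\right)} = \sqrt{64 + 3596} = \sqrt{3660} = 2 \sqrt{915}$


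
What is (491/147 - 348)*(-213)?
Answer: 3597215/49 ≈ 73413.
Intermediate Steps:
(491/147 - 348)*(-213) = -50665/147*(-213) = 3597215/49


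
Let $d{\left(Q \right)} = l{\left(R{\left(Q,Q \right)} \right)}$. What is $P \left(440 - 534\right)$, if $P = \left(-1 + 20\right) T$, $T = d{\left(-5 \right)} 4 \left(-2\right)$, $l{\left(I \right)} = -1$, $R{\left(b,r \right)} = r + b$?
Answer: $-14288$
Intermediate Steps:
$R{\left(b,r \right)} = b + r$
$d{\left(Q \right)} = -1$
$T = 8$ ($T = - 4 \left(-2\right) = \left(-1\right) \left(-8\right) = 8$)
$P = 152$ ($P = \left(-1 + 20\right) 8 = 19 \cdot 8 = 152$)
$P \left(440 - 534\right) = 152 \left(440 - 534\right) = 152 \left(-94\right) = -14288$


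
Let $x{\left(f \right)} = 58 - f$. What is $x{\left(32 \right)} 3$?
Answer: $78$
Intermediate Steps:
$x{\left(32 \right)} 3 = \left(58 - 32\right) 3 = 26 \cdot 3 = 78$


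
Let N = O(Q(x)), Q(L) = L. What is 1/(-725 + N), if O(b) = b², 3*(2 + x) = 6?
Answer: -1/725 ≈ -0.0013793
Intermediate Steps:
x = 0 (x = -2 + (⅓)*6 = -2 + 2 = 0)
N = 0 (N = 0² = 0)
1/(-725 + N) = 1/(-725 + 0) = 1/(-725) = -1/725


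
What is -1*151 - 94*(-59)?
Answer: 5395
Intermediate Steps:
-1*151 - 94*(-59) = -151 + 5546 = 5395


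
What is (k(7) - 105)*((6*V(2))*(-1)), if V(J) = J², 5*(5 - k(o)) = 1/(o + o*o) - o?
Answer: 82827/35 ≈ 2366.5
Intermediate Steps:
k(o) = 5 - 1/(5*(o + o²)) + o/5 (k(o) = 5 - (1/(o + o*o) - o)/5 = 5 - (1/(o + o²) - o)/5 = 5 + (-1/(5*(o + o²)) + o/5) = 5 - 1/(5*(o + o²)) + o/5)
(k(7) - 105)*((6*V(2))*(-1)) = ((⅕)*(-1 + 7³ + 25*7 + 26*7²)/(7*(1 + 7)) - 105)*((6*2²)*(-1)) = ((⅕)*(⅐)*(-1 + 343 + 175 + 26*49)/8 - 105)*((6*4)*(-1)) = ((⅕)*(⅐)*(⅛)*(-1 + 343 + 175 + 1274) - 105)*(24*(-1)) = ((⅕)*(⅐)*(⅛)*1791 - 105)*(-24) = (1791/280 - 105)*(-24) = -27609/280*(-24) = 82827/35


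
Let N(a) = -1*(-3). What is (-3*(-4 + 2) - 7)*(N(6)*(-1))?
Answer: 3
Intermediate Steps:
N(a) = 3
(-3*(-4 + 2) - 7)*(N(6)*(-1)) = (-3*(-4 + 2) - 7)*(3*(-1)) = (-3*(-2) - 7)*(-3) = (6 - 7)*(-3) = -1*(-3) = 3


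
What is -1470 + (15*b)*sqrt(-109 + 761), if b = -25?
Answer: -1470 - 750*sqrt(163) ≈ -11045.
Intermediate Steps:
-1470 + (15*b)*sqrt(-109 + 761) = -1470 + (15*(-25))*sqrt(-109 + 761) = -1470 - 750*sqrt(163)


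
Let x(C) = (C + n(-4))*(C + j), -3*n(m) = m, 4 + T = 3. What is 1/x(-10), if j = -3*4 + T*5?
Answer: 1/234 ≈ 0.0042735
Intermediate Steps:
T = -1 (T = -4 + 3 = -1)
n(m) = -m/3
j = -17 (j = -3*4 - 1*5 = -12 - 5 = -17)
x(C) = (-17 + C)*(4/3 + C) (x(C) = (C - ⅓*(-4))*(C - 17) = (C + 4/3)*(-17 + C) = (4/3 + C)*(-17 + C) = (-17 + C)*(4/3 + C))
1/x(-10) = 1/(-68/3 + (-10)² - 47/3*(-10)) = 1/(-68/3 + 100 + 470/3) = 1/234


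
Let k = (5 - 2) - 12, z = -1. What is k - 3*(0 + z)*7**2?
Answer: 138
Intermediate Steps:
k = -9 (k = 3 - 12 = -9)
k - 3*(0 + z)*7**2 = -9 - 3*(0 - 1)*7**2 = -9 - 3*(-1)*49 = -9 + 3*49 = -9 + 147 = 138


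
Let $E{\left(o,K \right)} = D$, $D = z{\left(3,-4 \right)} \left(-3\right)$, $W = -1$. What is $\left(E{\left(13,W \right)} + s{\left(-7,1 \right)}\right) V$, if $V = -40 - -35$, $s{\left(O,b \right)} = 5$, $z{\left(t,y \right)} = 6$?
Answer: $65$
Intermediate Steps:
$V = -5$ ($V = -40 + 35 = -5$)
$D = -18$ ($D = 6 \left(-3\right) = -18$)
$E{\left(o,K \right)} = -18$
$\left(E{\left(13,W \right)} + s{\left(-7,1 \right)}\right) V = \left(-18 + 5\right) \left(-5\right) = \left(-13\right) \left(-5\right) = 65$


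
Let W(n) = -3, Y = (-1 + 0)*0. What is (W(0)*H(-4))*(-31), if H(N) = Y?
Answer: 0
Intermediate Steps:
Y = 0 (Y = -1*0 = 0)
H(N) = 0
(W(0)*H(-4))*(-31) = -3*0*(-31) = 0*(-31) = 0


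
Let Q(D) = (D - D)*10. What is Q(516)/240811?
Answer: 0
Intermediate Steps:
Q(D) = 0 (Q(D) = 0*10 = 0)
Q(516)/240811 = 0/240811 = 0*(1/240811) = 0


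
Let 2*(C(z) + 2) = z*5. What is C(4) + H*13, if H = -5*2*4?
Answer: -512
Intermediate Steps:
C(z) = -2 + 5*z/2 (C(z) = -2 + (z*5)/2 = -2 + (5*z)/2 = -2 + 5*z/2)
H = -40 (H = -10*4 = -40)
C(4) + H*13 = (-2 + (5/2)*4) - 40*13 = (-2 + 10) - 520 = 8 - 520 = -512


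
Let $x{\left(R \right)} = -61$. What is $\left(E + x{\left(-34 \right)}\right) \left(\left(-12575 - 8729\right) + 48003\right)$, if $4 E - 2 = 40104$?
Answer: $\frac{532137769}{2} \approx 2.6607 \cdot 10^{8}$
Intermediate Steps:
$E = \frac{20053}{2}$ ($E = \frac{1}{2} + \frac{1}{4} \cdot 40104 = \frac{1}{2} + 10026 = \frac{20053}{2} \approx 10027.0$)
$\left(E + x{\left(-34 \right)}\right) \left(\left(-12575 - 8729\right) + 48003\right) = \left(\frac{20053}{2} - 61\right) \left(\left(-12575 - 8729\right) + 48003\right) = \frac{19931 \left(\left(-12575 - 8729\right) + 48003\right)}{2} = \frac{19931 \left(-21304 + 48003\right)}{2} = \frac{19931}{2} \cdot 26699 = \frac{532137769}{2}$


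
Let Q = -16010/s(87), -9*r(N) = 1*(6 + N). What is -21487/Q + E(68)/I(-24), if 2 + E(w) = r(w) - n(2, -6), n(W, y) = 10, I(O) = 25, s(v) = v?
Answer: 83538841/720450 ≈ 115.95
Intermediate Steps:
r(N) = -⅔ - N/9 (r(N) = -(6 + N)/9 = -⅔ - N/9)
Q = -16010/87 ≈ -184.02
E(w) = -38/3 - w/9 (E(w) = -2 + ((-⅔ - w/9) - 1*10) = -2 + ((-⅔ - w/9) - 10) = -2 + (-32/3 - w/9) = -38/3 - w/9)
-21487/Q + E(68)/I(-24) = -21487/(-16010/87) + (-38/3 - ⅑*68)/25 = -21487*(-87/16010) + (-38/3 - 68/9)*(1/25) = 1869369/16010 - 182/9*1/25 = 1869369/16010 - 182/225 = 83538841/720450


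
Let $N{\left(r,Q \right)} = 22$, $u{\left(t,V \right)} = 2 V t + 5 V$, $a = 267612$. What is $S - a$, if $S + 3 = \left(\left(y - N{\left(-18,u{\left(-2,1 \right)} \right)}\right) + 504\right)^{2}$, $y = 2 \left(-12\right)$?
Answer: $-57851$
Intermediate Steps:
$u{\left(t,V \right)} = 5 V + 2 V t$ ($u{\left(t,V \right)} = 2 V t + 5 V = 5 V + 2 V t$)
$y = -24$
$S = 209761$ ($S = -3 + \left(\left(-24 - 22\right) + 504\right)^{2} = -3 + \left(-46 + 504\right)^{2} = -3 + 458^{2} = -3 + 209764 = 209761$)
$S - a = 209761 - 267612 = -57851$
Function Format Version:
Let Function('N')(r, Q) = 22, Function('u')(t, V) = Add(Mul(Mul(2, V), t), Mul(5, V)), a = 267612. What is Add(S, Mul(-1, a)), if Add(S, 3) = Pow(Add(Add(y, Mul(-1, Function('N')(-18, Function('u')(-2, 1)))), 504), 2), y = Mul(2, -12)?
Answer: -57851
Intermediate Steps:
Function('u')(t, V) = Add(Mul(5, V), Mul(2, V, t)) (Function('u')(t, V) = Add(Mul(2, V, t), Mul(5, V)) = Add(Mul(5, V), Mul(2, V, t)))
y = -24
S = 209761 (S = Add(-3, Pow(Add(Add(-24, Mul(-1, 22)), 504), 2)) = Add(-3, Pow(Add(Add(-24, -22), 504), 2)) = Add(-3, Pow(Add(-46, 504), 2)) = Add(-3, Pow(458, 2)) = Add(-3, 209764) = 209761)
Add(S, Mul(-1, a)) = Add(209761, Mul(-1, 267612)) = Add(209761, -267612) = -57851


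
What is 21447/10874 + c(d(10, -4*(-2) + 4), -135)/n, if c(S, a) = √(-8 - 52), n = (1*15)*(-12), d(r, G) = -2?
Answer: 21447/10874 - I*√15/90 ≈ 1.9723 - 0.043033*I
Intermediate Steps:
n = -180 (n = 15*(-12) = -180)
c(S, a) = 2*I*√15 (c(S, a) = √(-60) = 2*I*√15)
21447/10874 + c(d(10, -4*(-2) + 4), -135)/n = 21447/10874 + (2*I*√15)/(-180) = 21447*(1/10874) + (2*I*√15)*(-1/180) = 21447/10874 - I*√15/90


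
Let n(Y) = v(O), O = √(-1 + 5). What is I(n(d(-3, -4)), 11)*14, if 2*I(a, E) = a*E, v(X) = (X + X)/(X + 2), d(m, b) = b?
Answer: 77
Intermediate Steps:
O = 2 (O = √4 = 2)
v(X) = 2*X/(2 + X) (v(X) = (2*X)/(2 + X) = 2*X/(2 + X))
n(Y) = 1 (n(Y) = 2*2/(2 + 2) = 2*2/4 = 2*2*(¼) = 1)
I(a, E) = E*a/2 (I(a, E) = (a*E)/2 = (E*a)/2 = E*a/2)
I(n(d(-3, -4)), 11)*14 = ((½)*11*1)*14 = (11/2)*14 = 77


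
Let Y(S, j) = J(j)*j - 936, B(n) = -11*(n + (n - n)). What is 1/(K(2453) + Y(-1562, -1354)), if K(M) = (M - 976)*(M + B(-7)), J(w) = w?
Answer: 1/5569190 ≈ 1.7956e-7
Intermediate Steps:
B(n) = -11*n (B(n) = -11*(n + 0) = -11*n)
Y(S, j) = -936 + j² (Y(S, j) = j*j - 936 = j² - 936 = -936 + j²)
K(M) = (-976 + M)*(77 + M) (K(M) = (M - 976)*(M - 11*(-7)) = (-976 + M)*(M + 77) = (-976 + M)*(77 + M))
1/(K(2453) + Y(-1562, -1354)) = 1/((-75152 + 2453² - 899*2453) + (-936 + (-1354)²)) = 1/((-75152 + 6017209 - 2205247) + (-936 + 1833316)) = 1/(3736810 + 1832380) = 1/5569190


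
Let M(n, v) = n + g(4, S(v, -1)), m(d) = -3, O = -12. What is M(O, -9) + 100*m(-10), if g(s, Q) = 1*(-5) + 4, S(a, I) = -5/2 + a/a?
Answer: -313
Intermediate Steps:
S(a, I) = -3/2 (S(a, I) = -5*½ + 1 = -5/2 + 1 = -3/2)
g(s, Q) = -1 (g(s, Q) = -5 + 4 = -1)
M(n, v) = -1 + n (M(n, v) = n - 1 = -1 + n)
M(O, -9) + 100*m(-10) = (-1 - 12) + 100*(-3) = -13 - 300 = -313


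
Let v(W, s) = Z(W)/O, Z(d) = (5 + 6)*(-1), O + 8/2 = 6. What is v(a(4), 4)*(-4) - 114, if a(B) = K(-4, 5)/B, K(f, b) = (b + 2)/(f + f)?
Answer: -92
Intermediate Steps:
O = 2 (O = -4 + 6 = 2)
Z(d) = -11 (Z(d) = 11*(-1) = -11)
K(f, b) = (2 + b)/(2*f) (K(f, b) = (2 + b)/((2*f)) = (2 + b)*(1/(2*f)) = (2 + b)/(2*f))
a(B) = -7/(8*B) (a(B) = ((½)*(2 + 5)/(-4))/B = ((½)*(-¼)*7)/B = -7/(8*B))
v(W, s) = -11/2
v(a(4), 4)*(-4) - 114 = -11/2*(-4) - 114 = 22 - 114 = -92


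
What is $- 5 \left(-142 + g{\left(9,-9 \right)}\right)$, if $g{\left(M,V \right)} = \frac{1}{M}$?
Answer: $\frac{6385}{9} \approx 709.44$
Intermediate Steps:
$- 5 \left(-142 + g{\left(9,-9 \right)}\right) = - 5 \left(-142 + \frac{1}{9}\right) = \left(-5\right) \left(- \frac{1277}{9}\right) = \frac{6385}{9}$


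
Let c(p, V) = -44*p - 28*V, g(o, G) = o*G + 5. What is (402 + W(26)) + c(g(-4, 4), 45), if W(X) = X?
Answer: -348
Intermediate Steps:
g(o, G) = 5 + G*o (g(o, G) = G*o + 5 = 5 + G*o)
(402 + W(26)) + c(g(-4, 4), 45) = (402 + 26) + (-44*(5 + 4*(-4)) - 28*45) = 428 + (-44*(5 - 16) - 1260) = 428 + (-44*(-11) - 1260) = 428 + (484 - 1260) = 428 - 776 = -348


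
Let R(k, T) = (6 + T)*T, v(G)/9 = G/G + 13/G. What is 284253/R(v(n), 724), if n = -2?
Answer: 284253/528520 ≈ 0.53783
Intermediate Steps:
v(G) = 9 + 117/G (v(G) = 9*(G/G + 13/G) = 9*(1 + 13/G) = 9 + 117/G)
R(k, T) = T*(6 + T)
284253/R(v(n), 724) = 284253/((724*(6 + 724))) = 284253/((724*730)) = 284253/528520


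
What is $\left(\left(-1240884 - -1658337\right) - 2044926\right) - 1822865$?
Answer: $-3450338$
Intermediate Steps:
$\left(\left(-1240884 - -1658337\right) - 2044926\right) - 1822865 = \left(\left(-1240884 + 1658337\right) - 2044926\right) - 1822865 = \left(417453 - 2044926\right) - 1822865 = -1627473 - 1822865 = -3450338$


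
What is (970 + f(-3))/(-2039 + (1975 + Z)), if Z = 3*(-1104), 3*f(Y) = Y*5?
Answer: -965/3376 ≈ -0.28584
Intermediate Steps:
f(Y) = 5*Y/3 (f(Y) = (Y*5)/3 = (5*Y)/3 = 5*Y/3)
Z = -3312
(970 + f(-3))/(-2039 + (1975 + Z)) = (970 + (5/3)*(-3))/(-2039 + (1975 - 3312)) = (970 - 5)/(-2039 - 1337) = 965/(-3376) = 965*(-1/3376) = -965/3376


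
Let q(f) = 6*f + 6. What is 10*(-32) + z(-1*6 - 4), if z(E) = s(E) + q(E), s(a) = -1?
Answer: -375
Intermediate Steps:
q(f) = 6 + 6*f
z(E) = 5 + 6*E (z(E) = -1 + (6 + 6*E) = 5 + 6*E)
10*(-32) + z(-1*6 - 4) = 10*(-32) + (5 + 6*(-1*6 - 4)) = -320 + (5 + 6*(-6 - 4)) = -320 + (5 + 6*(-10)) = -320 + (5 - 60) = -320 - 55 = -375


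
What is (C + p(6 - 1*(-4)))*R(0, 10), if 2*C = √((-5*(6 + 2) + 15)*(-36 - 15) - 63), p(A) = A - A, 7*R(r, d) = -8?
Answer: -8*√303/7 ≈ -19.894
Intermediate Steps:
R(r, d) = -8/7 (R(r, d) = (⅐)*(-8) = -8/7)
p(A) = 0
C = √303 (C = √((-5*(6 + 2) + 15)*(-36 - 15) - 63)/2 = √((-5*8 + 15)*(-51) - 63)/2 = √((-40 + 15)*(-51) - 63)/2 = √(-25*(-51) - 63)/2 = √(1275 - 63)/2 = √1212/2 = (2*√303)/2 = √303 ≈ 17.407)
(C + p(6 - 1*(-4)))*R(0, 10) = (√303 + 0)*(-8/7) = √303*(-8/7) = -8*√303/7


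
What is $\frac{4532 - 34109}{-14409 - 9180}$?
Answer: $\frac{9859}{7863} \approx 1.2538$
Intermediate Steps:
$\frac{4532 - 34109}{-14409 - 9180} = - \frac{29577}{-23589} = \left(-29577\right) \left(- \frac{1}{23589}\right) = \frac{9859}{7863}$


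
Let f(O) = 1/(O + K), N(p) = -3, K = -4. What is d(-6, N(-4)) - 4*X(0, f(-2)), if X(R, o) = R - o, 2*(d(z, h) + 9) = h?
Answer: -67/6 ≈ -11.167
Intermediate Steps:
d(z, h) = -9 + h/2
f(O) = 1/(-4 + O) (f(O) = 1/(O - 4) = 1/(-4 + O))
d(-6, N(-4)) - 4*X(0, f(-2)) = (-9 + (½)*(-3)) - 4*(0 - 1/(-4 - 2)) = (-9 - 3/2) - 4*(0 - 1/(-6)) = -21/2 - 4*(0 - 1*(-⅙)) = -21/2 - 4*(0 + ⅙) = -21/2 - 4*⅙ = -21/2 - ⅔ = -67/6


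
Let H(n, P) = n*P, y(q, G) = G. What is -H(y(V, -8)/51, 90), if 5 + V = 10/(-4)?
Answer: 240/17 ≈ 14.118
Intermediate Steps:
V = -15/2 (V = -5 + 10/(-4) = -5 + 10*(-1/4) = -5 - 5/2 = -15/2 ≈ -7.5000)
H(n, P) = P*n
-H(y(V, -8)/51, 90) = -90*(-8/51) = -90*(-8*1/51) = -90*(-8)/51 = -1*(-240/17) = 240/17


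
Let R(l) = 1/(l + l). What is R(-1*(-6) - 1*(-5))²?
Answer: 1/484 ≈ 0.0020661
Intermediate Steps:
R(l) = 1/(2*l)
R(-1*(-6) - 1*(-5))² = (1/(2*(-1*(-6) - 1*(-5))))² = (1/(2*(6 + 5)))² = ((½)/11)² = ((½)*(1/11))² = (1/22)² = 1/484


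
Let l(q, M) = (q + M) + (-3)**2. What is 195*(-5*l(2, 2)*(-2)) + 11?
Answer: 25361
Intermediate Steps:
l(q, M) = 9 + M + q (l(q, M) = (M + q) + 9 = 9 + M + q)
195*(-5*l(2, 2)*(-2)) + 11 = 195*(-5*(9 + 2 + 2)*(-2)) + 11 = 195*(-5*13*(-2)) + 11 = 195*(-65*(-2)) + 11 = 195*130 + 11 = 25350 + 11 = 25361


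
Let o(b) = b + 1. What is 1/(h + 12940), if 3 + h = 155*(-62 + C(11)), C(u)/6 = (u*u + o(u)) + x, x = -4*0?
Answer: 1/127017 ≈ 7.8730e-6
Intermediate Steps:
x = 0
o(b) = 1 + b
C(u) = 6 + 6*u + 6*u**2 (C(u) = 6*((u*u + (1 + u)) + 0) = 6*((u**2 + (1 + u)) + 0) = 6*((1 + u + u**2) + 0) = 6*(1 + u + u**2) = 6 + 6*u + 6*u**2)
h = 114077 (h = -3 + 155*(-62 + (6 + 6*11 + 6*11**2)) = -3 + 155*(-62 + (6 + 66 + 6*121)) = -3 + 155*(-62 + (6 + 66 + 726)) = -3 + 155*(-62 + 798) = -3 + 155*736 = -3 + 114080 = 114077)
1/(h + 12940) = 1/(114077 + 12940) = 1/127017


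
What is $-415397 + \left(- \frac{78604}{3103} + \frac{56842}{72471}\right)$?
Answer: $- \frac{3221343599911}{7754397} \approx -4.1542 \cdot 10^{5}$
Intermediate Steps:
$-415397 + \left(- \frac{78604}{3103} + \frac{56842}{72471}\right) = -415397 - \frac{190349302}{7754397} = - \frac{3221343599911}{7754397}$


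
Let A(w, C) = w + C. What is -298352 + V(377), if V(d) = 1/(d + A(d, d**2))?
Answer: -42629428815/142883 ≈ -2.9835e+5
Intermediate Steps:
A(w, C) = C + w
V(d) = 1/(d**2 + 2*d) (V(d) = 1/(d + (d**2 + d)) = 1/(d + (d + d**2)) = 1/(d**2 + 2*d))
-298352 + V(377) = -298352 + 1/(377*(2 + 377)) = -298352 + (1/377)/379 = -298352 + (1/377)*(1/379) = -298352 + 1/142883 = -42629428815/142883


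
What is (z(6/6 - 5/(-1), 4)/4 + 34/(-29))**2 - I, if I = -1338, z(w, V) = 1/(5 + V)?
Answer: 1459762393/1089936 ≈ 1339.3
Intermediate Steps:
(z(6/6 - 5/(-1), 4)/4 + 34/(-29))**2 - I = (1/((5 + 4)*4) + 34/(-29))**2 - 1*(-1338) = ((1/4)/9 + 34*(-1/29))**2 + 1338 = ((1/9)*(1/4) - 34/29)**2 + 1338 = (1/36 - 34/29)**2 + 1338 = (-1195/1044)**2 + 1338 = 1428025/1089936 + 1338 = 1459762393/1089936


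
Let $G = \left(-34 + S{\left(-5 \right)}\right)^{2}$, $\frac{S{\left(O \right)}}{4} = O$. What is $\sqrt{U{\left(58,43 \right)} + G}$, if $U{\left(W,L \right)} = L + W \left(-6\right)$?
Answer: $\sqrt{2611} \approx 51.098$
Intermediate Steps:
$S{\left(O \right)} = 4 O$
$U{\left(W,L \right)} = L - 6 W$
$G = 2916$ ($G = \left(-34 + 4 \left(-5\right)\right)^{2} = \left(-34 - 20\right)^{2} = \left(-54\right)^{2} = 2916$)
$\sqrt{U{\left(58,43 \right)} + G} = \sqrt{\left(43 - 348\right) + 2916} = \sqrt{-305 + 2916} = \sqrt{2611}$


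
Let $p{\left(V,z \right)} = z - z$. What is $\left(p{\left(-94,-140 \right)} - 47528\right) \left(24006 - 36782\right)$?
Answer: $607217728$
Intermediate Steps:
$p{\left(V,z \right)} = 0$
$\left(p{\left(-94,-140 \right)} - 47528\right) \left(24006 - 36782\right) = \left(0 - 47528\right) \left(24006 - 36782\right) = \left(-47528\right) \left(-12776\right) = 607217728$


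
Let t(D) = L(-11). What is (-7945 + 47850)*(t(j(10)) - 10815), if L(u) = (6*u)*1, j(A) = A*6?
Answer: -434206305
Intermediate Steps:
j(A) = 6*A
L(u) = 6*u
t(D) = -66 (t(D) = 6*(-11) = -66)
(-7945 + 47850)*(t(j(10)) - 10815) = (-7945 + 47850)*(-66 - 10815) = 39905*(-10881) = -434206305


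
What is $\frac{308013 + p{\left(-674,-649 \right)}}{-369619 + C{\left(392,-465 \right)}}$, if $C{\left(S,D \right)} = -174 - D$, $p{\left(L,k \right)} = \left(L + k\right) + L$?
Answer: $- \frac{19126}{23083} \approx -0.82858$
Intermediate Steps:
$p{\left(L,k \right)} = k + 2 L$
$\frac{308013 + p{\left(-674,-649 \right)}}{-369619 + C{\left(392,-465 \right)}} = \frac{308013 + \left(-649 + 2 \left(-674\right)\right)}{-369619 - -291} = \frac{308013 - 1997}{-369619 + \left(-174 + 465\right)} = \frac{308013 - 1997}{-369619 + 291} = \frac{306016}{-369328} = 306016 \left(- \frac{1}{369328}\right) = - \frac{19126}{23083}$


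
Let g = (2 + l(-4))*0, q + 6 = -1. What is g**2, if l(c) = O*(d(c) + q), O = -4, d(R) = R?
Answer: 0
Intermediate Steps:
q = -7 (q = -6 - 1 = -7)
l(c) = 28 - 4*c (l(c) = -4*(c - 7) = -4*(-7 + c) = 28 - 4*c)
g = 0 (g = (2 + (28 - 4*(-4)))*0 = (2 + (28 + 16))*0 = (2 + 44)*0 = 46*0 = 0)
g**2 = 0**2 = 0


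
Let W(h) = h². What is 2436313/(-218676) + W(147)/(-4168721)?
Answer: -10161034535357/911599233396 ≈ -11.146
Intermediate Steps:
2436313/(-218676) + W(147)/(-4168721) = 2436313/(-218676) + 147²/(-4168721) = 2436313*(-1/218676) + 21609*(-1/4168721) = -2436313/218676 - 21609/4168721 = -10161034535357/911599233396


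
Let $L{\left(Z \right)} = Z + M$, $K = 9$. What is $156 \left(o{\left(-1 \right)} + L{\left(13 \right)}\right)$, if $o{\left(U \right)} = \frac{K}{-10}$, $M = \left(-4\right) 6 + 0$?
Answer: $- \frac{9282}{5} \approx -1856.4$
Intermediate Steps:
$M = -24$ ($M = -24 + 0 = -24$)
$L{\left(Z \right)} = -24 + Z$ ($L{\left(Z \right)} = Z - 24 = -24 + Z$)
$o{\left(U \right)} = - \frac{9}{10}$ ($o{\left(U \right)} = \frac{9}{-10} = 9 \left(- \frac{1}{10}\right) = - \frac{9}{10}$)
$156 \left(o{\left(-1 \right)} + L{\left(13 \right)}\right) = 156 \left(- \frac{9}{10} + \left(-24 + 13\right)\right) = 156 \left(- \frac{9}{10} - 11\right) = 156 \left(- \frac{119}{10}\right) = - \frac{9282}{5}$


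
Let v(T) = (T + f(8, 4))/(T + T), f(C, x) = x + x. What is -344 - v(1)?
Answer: -697/2 ≈ -348.50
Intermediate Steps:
f(C, x) = 2*x
v(T) = (8 + T)/(2*T) (v(T) = (T + 2*4)/(T + T) = (T + 8)/((2*T)) = (8 + T)*(1/(2*T)) = (8 + T)/(2*T))
-344 - v(1) = -344 - (8 + 1)/(2*1) = -344 - 9/2 = -697/2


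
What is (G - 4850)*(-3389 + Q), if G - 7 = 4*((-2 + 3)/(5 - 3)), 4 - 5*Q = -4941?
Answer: 11618400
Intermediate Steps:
Q = 989 (Q = ⅘ - ⅕*(-4941) = ⅘ + 4941/5 = 989)
G = 9 (G = 7 + 4*((-2 + 3)/(5 - 3)) = 7 + 4*(1/2) = 7 + 4*(1*(½)) = 7 + 4*(½) = 7 + 2 = 9)
(G - 4850)*(-3389 + Q) = (9 - 4850)*(-3389 + 989) = -4841*(-2400) = 11618400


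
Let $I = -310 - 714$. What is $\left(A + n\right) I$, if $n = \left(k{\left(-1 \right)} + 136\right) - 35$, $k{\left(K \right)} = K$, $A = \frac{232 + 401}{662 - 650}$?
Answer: $-156416$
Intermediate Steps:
$A = \frac{211}{4}$ ($A = \frac{633}{12} = 633 \cdot \frac{1}{12} = \frac{211}{4} \approx 52.75$)
$n = 100$ ($n = \left(-1 + 136\right) - 35 = 135 - 35 = 100$)
$I = -1024$
$\left(A + n\right) I = \left(\frac{211}{4} + 100\right) \left(-1024\right) = \frac{611}{4} \left(-1024\right) = -156416$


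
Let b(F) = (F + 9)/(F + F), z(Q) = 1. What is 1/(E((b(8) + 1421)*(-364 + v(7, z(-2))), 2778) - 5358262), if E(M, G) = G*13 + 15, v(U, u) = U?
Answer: -1/5322133 ≈ -1.8789e-7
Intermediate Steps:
b(F) = (9 + F)/(2*F) (b(F) = (9 + F)/((2*F)) = (9 + F)*(1/(2*F)) = (9 + F)/(2*F))
E(M, G) = 15 + 13*G (E(M, G) = 13*G + 15 = 15 + 13*G)
1/(E((b(8) + 1421)*(-364 + v(7, z(-2))), 2778) - 5358262) = 1/((15 + 13*2778) - 5358262) = 1/((15 + 36114) - 5358262) = 1/(36129 - 5358262) = 1/(-5322133) = -1/5322133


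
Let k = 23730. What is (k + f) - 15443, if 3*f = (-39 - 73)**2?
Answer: 37405/3 ≈ 12468.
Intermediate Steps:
f = 12544/3 (f = (-39 - 73)**2/3 = (1/3)*(-112)**2 = (1/3)*12544 = 12544/3 ≈ 4181.3)
(k + f) - 15443 = (23730 + 12544/3) - 15443 = 83734/3 - 15443 = 37405/3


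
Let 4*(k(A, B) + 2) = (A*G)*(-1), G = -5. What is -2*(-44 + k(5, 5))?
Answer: 159/2 ≈ 79.500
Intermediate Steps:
k(A, B) = -2 + 5*A/4 (k(A, B) = -2 + ((A*(-5))*(-1))/4 = -2 + (-5*A*(-1))/4 = -2 + (5*A)/4 = -2 + 5*A/4)
-2*(-44 + k(5, 5)) = -2*(-44 + (-2 + (5/4)*5)) = -2*(-44 + (-2 + 25/4)) = -2*(-44 + 17/4) = -2*(-159/4) = 159/2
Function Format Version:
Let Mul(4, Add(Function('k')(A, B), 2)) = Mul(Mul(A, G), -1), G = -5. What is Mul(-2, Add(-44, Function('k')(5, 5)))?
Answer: Rational(159, 2) ≈ 79.500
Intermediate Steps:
Function('k')(A, B) = Add(-2, Mul(Rational(5, 4), A)) (Function('k')(A, B) = Add(-2, Mul(Rational(1, 4), Mul(Mul(A, -5), -1))) = Add(-2, Mul(Rational(1, 4), Mul(Mul(-5, A), -1))) = Add(-2, Mul(Rational(1, 4), Mul(5, A))) = Add(-2, Mul(Rational(5, 4), A)))
Mul(-2, Add(-44, Function('k')(5, 5))) = Mul(-2, Add(-44, Add(-2, Mul(Rational(5, 4), 5)))) = Mul(-2, Add(-44, Add(-2, Rational(25, 4)))) = Mul(-2, Add(-44, Rational(17, 4))) = Mul(-2, Rational(-159, 4)) = Rational(159, 2)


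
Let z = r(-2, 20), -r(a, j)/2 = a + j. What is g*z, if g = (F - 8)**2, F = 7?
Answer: -36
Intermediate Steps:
r(a, j) = -2*a - 2*j (r(a, j) = -2*(a + j) = -2*a - 2*j)
g = 1 (g = (7 - 8)**2 = (-1)**2 = 1)
z = -36 (z = -2*(-2) - 2*20 = 4 - 40 = -36)
g*z = 1*(-36) = -36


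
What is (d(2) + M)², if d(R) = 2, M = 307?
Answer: 95481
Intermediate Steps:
(d(2) + M)² = (2 + 307)² = 309² = 95481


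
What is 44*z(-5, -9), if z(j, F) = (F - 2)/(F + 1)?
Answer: 121/2 ≈ 60.500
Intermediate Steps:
z(j, F) = (-2 + F)/(1 + F)
44*z(-5, -9) = 44*((-2 - 9)/(1 - 9)) = 44*(-11/(-8)) = 44*(-1/8*(-11)) = 44*(11/8) = 121/2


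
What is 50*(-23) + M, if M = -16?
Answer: -1166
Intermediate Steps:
50*(-23) + M = 50*(-23) - 16 = -1150 - 16 = -1166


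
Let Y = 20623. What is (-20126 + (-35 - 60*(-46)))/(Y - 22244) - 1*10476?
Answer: -16964195/1621 ≈ -10465.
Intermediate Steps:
(-20126 + (-35 - 60*(-46)))/(Y - 22244) - 1*10476 = (-20126 + (-35 - 60*(-46)))/(20623 - 22244) - 1*10476 = (-20126 + (-35 + 2760))/(-1621) - 10476 = (-20126 + 2725)*(-1/1621) - 10476 = -17401*(-1/1621) - 10476 = 17401/1621 - 10476 = -16964195/1621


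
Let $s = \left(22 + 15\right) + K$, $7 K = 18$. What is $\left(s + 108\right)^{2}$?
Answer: $\frac{1067089}{49} \approx 21777.0$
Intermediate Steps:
$K = \frac{18}{7}$ ($K = \frac{1}{7} \cdot 18 = \frac{18}{7} \approx 2.5714$)
$s = \frac{277}{7}$ ($s = \left(22 + 15\right) + \frac{18}{7} = 37 + \frac{18}{7} = \frac{277}{7} \approx 39.571$)
$\left(s + 108\right)^{2} = \left(\frac{277}{7} + 108\right)^{2} = \left(\frac{1033}{7}\right)^{2} = \frac{1067089}{49}$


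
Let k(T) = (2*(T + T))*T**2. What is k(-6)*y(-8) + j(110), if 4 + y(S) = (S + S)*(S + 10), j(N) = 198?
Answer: 31302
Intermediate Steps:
y(S) = -4 + 2*S*(10 + S) (y(S) = -4 + (S + S)*(S + 10) = -4 + (2*S)*(10 + S) = -4 + 2*S*(10 + S))
k(T) = 4*T**3 (k(T) = (2*(2*T))*T**2 = (4*T)*T**2 = 4*T**3)
k(-6)*y(-8) + j(110) = (4*(-6)**3)*(-4 + 2*(-8)**2 + 20*(-8)) + 198 = (4*(-216))*(-4 + 2*64 - 160) + 198 = -864*(-4 + 128 - 160) + 198 = -864*(-36) + 198 = 31104 + 198 = 31302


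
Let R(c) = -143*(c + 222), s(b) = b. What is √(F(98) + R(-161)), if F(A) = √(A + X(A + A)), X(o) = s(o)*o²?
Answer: √(-8723 + 21*√17074) ≈ 77.324*I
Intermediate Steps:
R(c) = -31746 - 143*c (R(c) = -143*(222 + c) = -31746 - 143*c)
X(o) = o³ (X(o) = o*o² = o³)
F(A) = √(A + 8*A³) (F(A) = √(A + (A + A)³) = √(A + (2*A)³) = √(A + 8*A³))
√(F(98) + R(-161)) = √(√(98 + 8*98³) + (-31746 - 143*(-161))) = √(√(98 + 8*941192) + (-31746 + 23023)) = √(√(98 + 7529536) - 8723) = √(√7529634 - 8723) = √(21*√17074 - 8723) = √(-8723 + 21*√17074)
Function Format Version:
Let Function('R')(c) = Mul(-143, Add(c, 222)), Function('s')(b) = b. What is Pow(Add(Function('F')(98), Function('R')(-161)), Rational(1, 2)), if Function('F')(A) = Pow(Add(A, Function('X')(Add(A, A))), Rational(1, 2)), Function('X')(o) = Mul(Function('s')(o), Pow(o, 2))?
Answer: Pow(Add(-8723, Mul(21, Pow(17074, Rational(1, 2)))), Rational(1, 2)) ≈ Mul(77.324, I)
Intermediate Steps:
Function('R')(c) = Add(-31746, Mul(-143, c)) (Function('R')(c) = Mul(-143, Add(222, c)) = Add(-31746, Mul(-143, c)))
Function('X')(o) = Pow(o, 3) (Function('X')(o) = Mul(o, Pow(o, 2)) = Pow(o, 3))
Function('F')(A) = Pow(Add(A, Mul(8, Pow(A, 3))), Rational(1, 2)) (Function('F')(A) = Pow(Add(A, Pow(Add(A, A), 3)), Rational(1, 2)) = Pow(Add(A, Pow(Mul(2, A), 3)), Rational(1, 2)) = Pow(Add(A, Mul(8, Pow(A, 3))), Rational(1, 2)))
Pow(Add(Function('F')(98), Function('R')(-161)), Rational(1, 2)) = Pow(Add(Pow(Add(98, Mul(8, Pow(98, 3))), Rational(1, 2)), Add(-31746, Mul(-143, -161))), Rational(1, 2)) = Pow(Add(Pow(Add(98, Mul(8, 941192)), Rational(1, 2)), Add(-31746, 23023)), Rational(1, 2)) = Pow(Add(Pow(Add(98, 7529536), Rational(1, 2)), -8723), Rational(1, 2)) = Pow(Add(Pow(7529634, Rational(1, 2)), -8723), Rational(1, 2)) = Pow(Add(Mul(21, Pow(17074, Rational(1, 2))), -8723), Rational(1, 2)) = Pow(Add(-8723, Mul(21, Pow(17074, Rational(1, 2)))), Rational(1, 2))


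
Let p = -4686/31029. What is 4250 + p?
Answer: 43956188/10343 ≈ 4249.9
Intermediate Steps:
p = -1562/10343 (p = -4686*1/31029 = -1562/10343 ≈ -0.15102)
4250 + p = 4250 - 1562/10343 = 43956188/10343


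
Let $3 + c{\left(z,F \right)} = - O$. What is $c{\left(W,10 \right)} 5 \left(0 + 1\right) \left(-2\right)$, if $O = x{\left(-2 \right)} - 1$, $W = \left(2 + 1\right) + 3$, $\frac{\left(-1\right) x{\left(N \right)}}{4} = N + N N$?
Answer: $-60$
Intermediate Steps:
$x{\left(N \right)} = - 4 N - 4 N^{2}$ ($x{\left(N \right)} = - 4 \left(N + N N\right) = - 4 \left(N + N^{2}\right) = - 4 N - 4 N^{2}$)
$W = 6$ ($W = 3 + 3 = 6$)
$O = -9$ ($O = \left(-4\right) \left(-2\right) \left(1 - 2\right) - 1 = \left(-4\right) \left(-2\right) \left(-1\right) - 1 = -8 - 1 = -9$)
$c{\left(z,F \right)} = 6$ ($c{\left(z,F \right)} = -3 - -9 = -3 + 9 = 6$)
$c{\left(W,10 \right)} 5 \left(0 + 1\right) \left(-2\right) = 6 \cdot 5 \left(0 + 1\right) \left(-2\right) = 30 \cdot 1 \left(-2\right) = 30 \left(-2\right) = -60$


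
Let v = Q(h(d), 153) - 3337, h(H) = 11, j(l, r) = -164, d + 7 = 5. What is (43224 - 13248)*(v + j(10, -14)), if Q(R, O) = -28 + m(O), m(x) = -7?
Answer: -105995136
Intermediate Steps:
d = -2 (d = -7 + 5 = -2)
Q(R, O) = -35 (Q(R, O) = -28 - 7 = -35)
v = -3372 (v = -35 - 3337 = -3372)
(43224 - 13248)*(v + j(10, -14)) = (43224 - 13248)*(-3372 - 164) = 29976*(-3536) = -105995136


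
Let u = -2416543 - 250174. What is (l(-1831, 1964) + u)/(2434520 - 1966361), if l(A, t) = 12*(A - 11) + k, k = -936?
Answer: -2689757/468159 ≈ -5.7454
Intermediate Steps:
l(A, t) = -1068 + 12*A (l(A, t) = 12*(A - 11) - 936 = 12*(-11 + A) - 936 = (-132 + 12*A) - 936 = -1068 + 12*A)
u = -2666717
(l(-1831, 1964) + u)/(2434520 - 1966361) = ((-1068 + 12*(-1831)) - 2666717)/(2434520 - 1966361) = ((-1068 - 21972) - 2666717)/468159 = (-23040 - 2666717)*(1/468159) = -2689757*1/468159 = -2689757/468159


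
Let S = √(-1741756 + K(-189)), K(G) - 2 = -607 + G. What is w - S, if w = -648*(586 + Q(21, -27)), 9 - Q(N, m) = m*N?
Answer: -752976 - 5*I*√69702 ≈ -7.5298e+5 - 1320.1*I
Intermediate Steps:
Q(N, m) = 9 - N*m (Q(N, m) = 9 - m*N = 9 - N*m)
w = -752976 (w = -648*(586 + (9 - 1*21*(-27))) = -648*(586 + (9 + 567)) = -648*(586 + 576) = -648*1162 = -752976)
K(G) = -605 + G (K(G) = 2 + (-607 + G) = -605 + G)
S = 5*I*√69702 (S = √(-1741756 + (-605 - 189)) = √(-1741756 - 794) = √(-1742550) = 5*I*√69702 ≈ 1320.1*I)
w - S = -752976 - 5*I*√69702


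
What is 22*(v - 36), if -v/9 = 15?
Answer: -3762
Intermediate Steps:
v = -135 (v = -9*15 = -135)
22*(v - 36) = 22*(-135 - 36) = 22*(-171) = -3762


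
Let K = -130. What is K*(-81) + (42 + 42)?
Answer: 10614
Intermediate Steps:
K*(-81) + (42 + 42) = -130*(-81) + (42 + 42) = 10530 + 84 = 10614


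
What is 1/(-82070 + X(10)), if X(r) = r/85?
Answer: -17/1395188 ≈ -1.2185e-5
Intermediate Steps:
X(r) = r/85 (X(r) = r*(1/85) = r/85)
1/(-82070 + X(10)) = 1/(-82070 + (1/85)*10) = 1/(-82070 + 2/17) = 1/(-1395188/17) = -17/1395188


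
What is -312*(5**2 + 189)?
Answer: -66768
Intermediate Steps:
-312*(5**2 + 189) = -312*(25 + 189) = -312*214 = -66768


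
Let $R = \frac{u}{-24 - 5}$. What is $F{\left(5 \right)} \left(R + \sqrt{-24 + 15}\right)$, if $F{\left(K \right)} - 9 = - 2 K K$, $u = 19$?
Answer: $\frac{779}{29} - 123 i \approx 26.862 - 123.0 i$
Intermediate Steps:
$R = - \frac{19}{29}$ ($R = \frac{19}{-24 - 5} = \frac{19}{-29} = 19 \left(- \frac{1}{29}\right) = - \frac{19}{29} \approx -0.65517$)
$F{\left(K \right)} = 9 - 2 K^{2}$ ($F{\left(K \right)} = 9 + - 2 K K = 9 - 2 K^{2}$)
$F{\left(5 \right)} \left(R + \sqrt{-24 + 15}\right) = \left(9 - 2 \cdot 5^{2}\right) \left(- \frac{19}{29} + \sqrt{-24 + 15}\right) = \left(9 - 50\right) \left(- \frac{19}{29} + \sqrt{-9}\right) = \left(9 - 50\right) \left(- \frac{19}{29} + 3 i\right) = - 41 \left(- \frac{19}{29} + 3 i\right) = \frac{779}{29} - 123 i$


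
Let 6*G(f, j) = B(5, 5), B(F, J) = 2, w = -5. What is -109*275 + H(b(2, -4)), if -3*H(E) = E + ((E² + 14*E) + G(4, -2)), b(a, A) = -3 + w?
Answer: -269608/9 ≈ -29956.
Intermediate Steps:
G(f, j) = ⅓ (G(f, j) = (⅙)*2 = ⅓)
b(a, A) = -8 (b(a, A) = -3 - 5 = -8)
H(E) = -⅑ - 5*E - E²/3 (H(E) = -(E + ((E² + 14*E) + ⅓))/3 = -(E + (⅓ + E² + 14*E))/3 = -(⅓ + E² + 15*E)/3 = -⅑ - 5*E - E²/3)
-109*275 + H(b(2, -4)) = -109*275 + (-⅑ - 5*(-8) - ⅓*(-8)²) = -29975 + (-⅑ + 40 - ⅓*64) = -29975 + (-⅑ + 40 - 64/3) = -29975 + 167/9 = -269608/9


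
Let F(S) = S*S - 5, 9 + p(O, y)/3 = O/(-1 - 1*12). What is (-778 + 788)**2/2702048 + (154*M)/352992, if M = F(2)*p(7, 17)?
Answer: 404306811/32290149112 ≈ 0.012521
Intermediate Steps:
p(O, y) = -27 - 3*O/13 (p(O, y) = -27 + 3*(O/(-1 - 1*12)) = -27 + 3*(O/(-1 - 12)) = -27 + 3*(O/(-13)) = -27 + 3*(O*(-1/13)) = -27 + 3*(-O/13) = -27 - 3*O/13)
F(S) = -5 + S**2 (F(S) = S**2 - 5 = -5 + S**2)
M = 372/13 (M = (-5 + 2**2)*(-27 - 3/13*7) = (-5 + 4)*(-27 - 21/13) = -1*(-372/13) = 372/13 ≈ 28.615)
(-778 + 788)**2/2702048 + (154*M)/352992 = (-778 + 788)**2/2702048 + (154*(372/13))/352992 = 10**2*(1/2702048) + (57288/13)*(1/352992) = 100*(1/2702048) + 2387/191204 = 25/675512 + 2387/191204 = 404306811/32290149112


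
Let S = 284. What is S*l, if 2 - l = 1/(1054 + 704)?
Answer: 499130/879 ≈ 567.84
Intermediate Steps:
l = 3515/1758 (l = 2 - 1/(1054 + 704) = 2 - 1/1758 = 3515/1758 ≈ 1.9994)
S*l = 284*(3515/1758) = 499130/879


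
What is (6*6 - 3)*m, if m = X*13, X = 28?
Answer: 12012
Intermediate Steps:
m = 364 (m = 28*13 = 364)
(6*6 - 3)*m = (6*6 - 3)*364 = (36 - 3)*364 = 33*364 = 12012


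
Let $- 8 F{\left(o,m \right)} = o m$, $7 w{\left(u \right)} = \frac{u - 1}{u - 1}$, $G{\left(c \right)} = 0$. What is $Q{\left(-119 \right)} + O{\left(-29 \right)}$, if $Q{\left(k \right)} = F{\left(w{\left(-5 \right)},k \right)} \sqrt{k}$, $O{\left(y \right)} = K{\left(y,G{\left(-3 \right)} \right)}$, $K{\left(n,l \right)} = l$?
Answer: $\frac{17 i \sqrt{119}}{8} \approx 23.181 i$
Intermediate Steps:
$w{\left(u \right)} = \frac{1}{7}$ ($w{\left(u \right)} = \frac{\left(u - 1\right) \frac{1}{u - 1}}{7} = \frac{\left(-1 + u\right) \frac{1}{-1 + u}}{7} = \frac{1}{7} \cdot 1 = \frac{1}{7}$)
$O{\left(y \right)} = 0$
$F{\left(o,m \right)} = - \frac{m o}{8}$ ($F{\left(o,m \right)} = - \frac{o m}{8} = - \frac{m o}{8}$)
$Q{\left(k \right)} = - \frac{k^{\frac{3}{2}}}{56}$ ($Q{\left(k \right)} = \left(- \frac{1}{8}\right) k \frac{1}{7} \sqrt{k} = - \frac{k}{56} \sqrt{k} = - \frac{k^{\frac{3}{2}}}{56}$)
$Q{\left(-119 \right)} + O{\left(-29 \right)} = - \frac{\left(-119\right)^{\frac{3}{2}}}{56} + 0 = - \frac{\left(-119\right) i \sqrt{119}}{56} + 0 = \frac{17 i \sqrt{119}}{8} + 0 = \frac{17 i \sqrt{119}}{8}$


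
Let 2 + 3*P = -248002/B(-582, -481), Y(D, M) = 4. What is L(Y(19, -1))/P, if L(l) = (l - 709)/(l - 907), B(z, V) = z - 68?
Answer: 76375/12376217 ≈ 0.0061711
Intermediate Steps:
B(z, V) = -68 + z
L(l) = (-709 + l)/(-907 + l)
P = 41117/325 (P = -⅔ + (-248002/(-68 - 582))/3 = -⅔ + (-248002/(-650))/3 = -⅔ + (-248002*(-1/650))/3 = -⅔ + (⅓)*(124001/325) = -⅔ + 124001/975 = 41117/325 ≈ 126.51)
L(Y(19, -1))/P = ((-709 + 4)/(-907 + 4))/(41117/325) = (-705/(-903))*(325/41117) = -1/903*(-705)*(325/41117) = (235/301)*(325/41117) = 76375/12376217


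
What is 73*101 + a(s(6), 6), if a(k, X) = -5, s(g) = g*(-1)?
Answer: 7368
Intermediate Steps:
s(g) = -g
73*101 + a(s(6), 6) = 73*101 - 5 = 7373 - 5 = 7368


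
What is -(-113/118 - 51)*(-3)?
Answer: -18393/118 ≈ -155.87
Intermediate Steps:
-(-113/118 - 51)*(-3) = -(-6131)*(-3)/118 = -1*18393/118 = -18393/118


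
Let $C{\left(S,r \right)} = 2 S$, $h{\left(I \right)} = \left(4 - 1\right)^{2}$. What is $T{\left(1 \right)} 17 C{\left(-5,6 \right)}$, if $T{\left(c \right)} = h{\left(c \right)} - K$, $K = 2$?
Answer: $-1190$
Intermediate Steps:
$h{\left(I \right)} = 9$ ($h{\left(I \right)} = 3^{2} = 9$)
$T{\left(c \right)} = 7$ ($T{\left(c \right)} = 9 - 2 = 7$)
$T{\left(1 \right)} 17 C{\left(-5,6 \right)} = 7 \cdot 17 \cdot 2 \left(-5\right) = 119 \left(-10\right) = -1190$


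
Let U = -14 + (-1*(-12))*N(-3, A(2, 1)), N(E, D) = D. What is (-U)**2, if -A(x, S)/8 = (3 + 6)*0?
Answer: 196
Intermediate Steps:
A(x, S) = 0 (A(x, S) = -8*(3 + 6)*0 = -72*0 = -8*0 = 0)
U = -14 (U = -14 - 1*(-12)*0 = -14 + 12*0 = -14 + 0 = -14)
(-U)**2 = (-1*(-14))**2 = 14**2 = 196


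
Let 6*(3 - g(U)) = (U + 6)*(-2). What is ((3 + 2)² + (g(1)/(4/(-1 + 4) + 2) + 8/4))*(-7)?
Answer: -1001/5 ≈ -200.20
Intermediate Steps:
g(U) = 5 + U/3 (g(U) = 3 - (U + 6)*(-2)/6 = 3 - (6 + U)*(-2)/6 = 3 - (-12 - 2*U)/6 = 3 + (2 + U/3) = 5 + U/3)
((3 + 2)² + (g(1)/(4/(-1 + 4) + 2) + 8/4))*(-7) = ((3 + 2)² + ((5 + (⅓)*1)/(4/(-1 + 4) + 2) + 8/4))*(-7) = (5² + ((5 + ⅓)/(4/3 + 2) + 8*(¼)))*(-7) = (25 + (16/(3*(4*(⅓) + 2)) + 2))*(-7) = (25 + (16/(3*(4/3 + 2)) + 2))*(-7) = (25 + (16/(3*(10/3)) + 2))*(-7) = (25 + ((16/3)*(3/10) + 2))*(-7) = (25 + (8/5 + 2))*(-7) = (25 + 18/5)*(-7) = (143/5)*(-7) = -1001/5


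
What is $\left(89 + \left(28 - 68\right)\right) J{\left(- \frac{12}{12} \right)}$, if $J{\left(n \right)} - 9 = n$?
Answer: $392$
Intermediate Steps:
$J{\left(n \right)} = 9 + n$
$\left(89 + \left(28 - 68\right)\right) J{\left(- \frac{12}{12} \right)} = \left(89 + \left(28 - 68\right)\right) \left(9 - \frac{12}{12}\right) = \left(89 - 40\right) \left(9 - 1\right) = 49 \left(9 - 1\right) = 49 \cdot 8 = 392$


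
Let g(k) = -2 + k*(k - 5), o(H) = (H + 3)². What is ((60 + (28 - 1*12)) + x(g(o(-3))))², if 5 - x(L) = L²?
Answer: 5929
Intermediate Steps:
o(H) = (3 + H)²
g(k) = -2 + k*(-5 + k)
x(L) = 5 - L²
((60 + (28 - 1*12)) + x(g(o(-3))))² = ((60 + (28 - 1*12)) + (5 - (-2 + ((3 - 3)²)² - 5*(3 - 3)²)²))² = ((60 + (28 - 12)) + (5 - (-2 + (0²)² - 5*0²)²))² = ((60 + 16) + (5 - (-2 + 0² - 5*0)²))² = (76 + (5 - (-2 + 0 + 0)²))² = (76 + (5 - 1*(-2)²))² = (76 + (5 - 1*4))² = (76 + (5 - 4))² = (76 + 1)² = 77² = 5929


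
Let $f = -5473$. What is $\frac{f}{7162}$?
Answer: $- \frac{5473}{7162} \approx -0.76417$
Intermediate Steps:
$\frac{f}{7162} = - \frac{5473}{7162}$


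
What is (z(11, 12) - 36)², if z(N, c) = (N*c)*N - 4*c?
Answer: 1871424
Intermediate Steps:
z(N, c) = -4*c + c*N² (z(N, c) = c*N² - 4*c = -4*c + c*N²)
(z(11, 12) - 36)² = (12*(-4 + 11²) - 36)² = (12*(-4 + 121) - 36)² = (12*117 - 36)² = (1404 - 36)² = 1368² = 1871424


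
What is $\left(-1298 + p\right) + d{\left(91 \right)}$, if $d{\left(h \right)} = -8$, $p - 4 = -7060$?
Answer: $-8362$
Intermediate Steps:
$p = -7056$ ($p = 4 - 7060 = -7056$)
$\left(-1298 + p\right) + d{\left(91 \right)} = \left(-1298 - 7056\right) - 8 = -8354 - 8 = -8362$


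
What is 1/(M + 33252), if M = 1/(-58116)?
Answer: 58116/1932473231 ≈ 3.0073e-5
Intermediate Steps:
M = -1/58116 ≈ -1.7207e-5
1/(M + 33252) = 1/(-1/58116 + 33252) = 1/(1932473231/58116) = 58116/1932473231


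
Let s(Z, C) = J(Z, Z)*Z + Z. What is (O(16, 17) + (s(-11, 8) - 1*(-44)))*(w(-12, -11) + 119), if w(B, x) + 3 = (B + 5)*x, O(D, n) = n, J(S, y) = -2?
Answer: 13896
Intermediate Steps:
w(B, x) = -3 + x*(5 + B) (w(B, x) = -3 + (B + 5)*x = -3 + (5 + B)*x = -3 + x*(5 + B))
s(Z, C) = -Z (s(Z, C) = -2*Z + Z = -Z)
(O(16, 17) + (s(-11, 8) - 1*(-44)))*(w(-12, -11) + 119) = (17 + (-1*(-11) - 1*(-44)))*((-3 + 5*(-11) - 12*(-11)) + 119) = (17 + (11 + 44))*((-3 - 55 + 132) + 119) = (17 + 55)*(74 + 119) = 72*193 = 13896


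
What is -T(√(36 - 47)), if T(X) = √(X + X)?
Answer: -11^(¼)*(1 + I) ≈ -1.8212 - 1.8212*I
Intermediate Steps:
T(X) = √2*√X (T(X) = √(2*X) = √2*√X)
-T(√(36 - 47)) = -√2*√(√(36 - 47)) = -√2*√(√(-11)) = -√2*√(I*√11) = -√2*11^(¼)*√I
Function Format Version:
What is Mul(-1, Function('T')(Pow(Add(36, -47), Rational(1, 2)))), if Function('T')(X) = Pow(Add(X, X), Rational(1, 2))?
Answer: Mul(-1, Pow(11, Rational(1, 4)), Add(1, I)) ≈ Add(-1.8212, Mul(-1.8212, I))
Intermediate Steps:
Function('T')(X) = Mul(Pow(2, Rational(1, 2)), Pow(X, Rational(1, 2))) (Function('T')(X) = Pow(Mul(2, X), Rational(1, 2)) = Mul(Pow(2, Rational(1, 2)), Pow(X, Rational(1, 2))))
Mul(-1, Function('T')(Pow(Add(36, -47), Rational(1, 2)))) = Mul(-1, Mul(Pow(2, Rational(1, 2)), Pow(Pow(Add(36, -47), Rational(1, 2)), Rational(1, 2)))) = Mul(-1, Mul(Pow(2, Rational(1, 2)), Pow(Pow(-11, Rational(1, 2)), Rational(1, 2)))) = Mul(-1, Mul(Pow(2, Rational(1, 2)), Pow(Mul(I, Pow(11, Rational(1, 2))), Rational(1, 2)))) = Mul(-1, Mul(Pow(2, Rational(1, 2)), Mul(Pow(11, Rational(1, 4)), Pow(I, Rational(1, 2))))) = Mul(-1, Mul(Pow(2, Rational(1, 2)), Pow(11, Rational(1, 4)), Pow(I, Rational(1, 2)))) = Mul(-1, Pow(2, Rational(1, 2)), Pow(11, Rational(1, 4)), Pow(I, Rational(1, 2)))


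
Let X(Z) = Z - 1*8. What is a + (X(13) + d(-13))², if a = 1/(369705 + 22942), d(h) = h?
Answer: 25129409/392647 ≈ 64.000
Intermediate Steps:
X(Z) = -8 + Z (X(Z) = Z - 8 = -8 + Z)
a = 1/392647 ≈ 2.5468e-6
a + (X(13) + d(-13))² = 1/392647 + ((-8 + 13) - 13)² = 1/392647 + (5 - 13)² = 1/392647 + (-8)² = 1/392647 + 64 = 25129409/392647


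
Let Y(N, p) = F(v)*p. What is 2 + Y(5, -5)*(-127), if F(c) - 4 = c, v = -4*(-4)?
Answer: 12702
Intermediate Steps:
v = 16
F(c) = 4 + c
Y(N, p) = 20*p (Y(N, p) = (4 + 16)*p = 20*p)
2 + Y(5, -5)*(-127) = 2 + (20*(-5))*(-127) = 2 - 100*(-127) = 2 + 12700 = 12702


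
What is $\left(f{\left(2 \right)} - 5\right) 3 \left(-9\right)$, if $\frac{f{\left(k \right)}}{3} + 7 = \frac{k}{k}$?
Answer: $621$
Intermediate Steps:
$f{\left(k \right)} = -18$ ($f{\left(k \right)} = -21 + 3 \frac{k}{k} = -21 + 3 \cdot 1 = -21 + 3 = -18$)
$\left(f{\left(2 \right)} - 5\right) 3 \left(-9\right) = \left(-18 - 5\right) 3 \left(-9\right) = \left(-23\right) 3 \left(-9\right) = \left(-69\right) \left(-9\right) = 621$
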